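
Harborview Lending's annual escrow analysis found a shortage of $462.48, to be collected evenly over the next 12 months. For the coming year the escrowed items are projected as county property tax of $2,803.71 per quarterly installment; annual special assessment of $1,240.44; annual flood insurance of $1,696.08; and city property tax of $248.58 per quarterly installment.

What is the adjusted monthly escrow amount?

County property tax: $2,803.71 × 4 = $11,214.84 per year
Special assessment: $1,240.44 per year
Flood insurance: $1,696.08 per year
City property tax: $248.58 × 4 = $994.32 per year
Yearly total = $15,145.68
Monthly escrow = $15,145.68 ÷ 12 = $1,262.14
Monthly shortage recovery: $462.48 / 12 = $38.54
Adjusted monthly = $1,262.14 + $38.54 = $1,300.68

$1,300.68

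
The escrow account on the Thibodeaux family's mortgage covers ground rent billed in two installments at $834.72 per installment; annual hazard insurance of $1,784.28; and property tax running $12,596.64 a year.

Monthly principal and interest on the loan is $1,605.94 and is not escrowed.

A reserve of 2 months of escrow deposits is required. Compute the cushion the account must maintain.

$2,675.06

Ground rent — $834.72 × 2 = $1,669.44
Hazard insurance — $1,784.28
Property tax — $12,596.64
Yearly total = $16,050.36
Per month = $16,050.36 ÷ 12 = $1,337.53
Required cushion = 2 × $1,337.53 = $2,675.06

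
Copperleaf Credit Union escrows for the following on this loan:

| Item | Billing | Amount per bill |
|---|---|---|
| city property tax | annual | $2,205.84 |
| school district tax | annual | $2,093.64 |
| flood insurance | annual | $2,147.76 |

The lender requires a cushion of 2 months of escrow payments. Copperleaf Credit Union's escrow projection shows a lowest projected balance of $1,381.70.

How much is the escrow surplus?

$307.16

City property tax: $2,205.84
School district tax: $2,093.64
Flood insurance: $2,147.76
Combined annual = $2,205.84 + $2,093.64 + $2,147.76 = $6,447.24
Monthly = $6,447.24 ÷ 12 = $537.27
Required cushion = 2 × $537.27 = $1,074.54
Surplus = $1,381.70 − $1,074.54 = $307.16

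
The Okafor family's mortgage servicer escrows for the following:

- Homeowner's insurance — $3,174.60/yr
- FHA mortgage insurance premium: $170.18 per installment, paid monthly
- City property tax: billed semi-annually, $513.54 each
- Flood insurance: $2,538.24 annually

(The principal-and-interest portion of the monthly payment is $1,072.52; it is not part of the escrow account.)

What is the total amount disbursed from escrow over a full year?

$8,782.08

Homeowner's insurance: $3,174.60/yr
FHA mortgage insurance premium: $170.18 × 12 = $2,042.16/yr
City property tax: $513.54 × 2 = $1,027.08/yr
Flood insurance: $2,538.24/yr
Total per year = $3,174.60 + $2,042.16 + $1,027.08 + $2,538.24 = $8,782.08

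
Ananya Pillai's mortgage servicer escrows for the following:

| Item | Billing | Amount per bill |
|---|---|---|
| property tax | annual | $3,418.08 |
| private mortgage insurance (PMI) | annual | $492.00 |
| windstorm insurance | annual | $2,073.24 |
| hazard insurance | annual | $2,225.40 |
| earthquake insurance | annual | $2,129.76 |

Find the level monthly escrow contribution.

$861.54

Property tax — $3,418.08 annually
Private mortgage insurance (PMI) — $492.00 annually
Windstorm insurance — $2,073.24 annually
Hazard insurance — $2,225.40 annually
Earthquake insurance — $2,129.76 annually
Total annual escrow = $10,338.48
Monthly escrow = $10,338.48 ÷ 12 = $861.54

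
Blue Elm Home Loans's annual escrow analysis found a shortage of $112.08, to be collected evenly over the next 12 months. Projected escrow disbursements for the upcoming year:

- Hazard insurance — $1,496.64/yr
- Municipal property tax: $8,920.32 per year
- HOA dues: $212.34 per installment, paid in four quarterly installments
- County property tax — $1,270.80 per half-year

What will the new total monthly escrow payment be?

$1,160.00

Hazard insurance — $1,496.64 per year
Municipal property tax — $8,920.32 per year
HOA dues — $212.34 × 4 = $849.36 per year
County property tax — $1,270.80 × 2 = $2,541.60 per year
Annual escrow total = $1,496.64 + $8,920.32 + $849.36 + $2,541.60 = $13,807.92
Per month = $13,807.92 / 12 = $1,150.66
Monthly shortage recovery: $112.08 / 12 = $9.34
New monthly escrow = $1,150.66 + $9.34 = $1,160.00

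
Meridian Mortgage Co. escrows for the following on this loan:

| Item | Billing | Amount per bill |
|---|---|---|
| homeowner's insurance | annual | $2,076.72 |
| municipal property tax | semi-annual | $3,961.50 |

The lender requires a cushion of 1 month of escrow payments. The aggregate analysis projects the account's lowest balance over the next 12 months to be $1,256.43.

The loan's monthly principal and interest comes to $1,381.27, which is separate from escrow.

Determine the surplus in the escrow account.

$423.12

Homeowner's insurance: $2,076.72 per year
Municipal property tax: $3,961.50 × 2 = $7,923.00 per year
Total annual escrow = $9,999.72
Base monthly escrow = $9,999.72 / 12 = $833.31
Cushion = 1 × $833.31 = $833.31
Excess over cushion: $1,256.43 − $833.31 = $423.12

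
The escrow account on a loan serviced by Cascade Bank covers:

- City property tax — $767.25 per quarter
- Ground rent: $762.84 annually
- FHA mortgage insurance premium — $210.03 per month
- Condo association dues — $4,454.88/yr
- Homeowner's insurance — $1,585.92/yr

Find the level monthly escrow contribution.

$1,032.75

City property tax: $767.25 × 4 = $3,069.00 annually
Ground rent: $762.84 annually
FHA mortgage insurance premium: $210.03 × 12 = $2,520.36 annually
Condo association dues: $4,454.88 annually
Homeowner's insurance: $1,585.92 annually
Annual escrow total = $3,069.00 + $762.84 + $2,520.36 + $4,454.88 + $1,585.92 = $12,393.00
Per month = $12,393.00 ÷ 12 = $1,032.75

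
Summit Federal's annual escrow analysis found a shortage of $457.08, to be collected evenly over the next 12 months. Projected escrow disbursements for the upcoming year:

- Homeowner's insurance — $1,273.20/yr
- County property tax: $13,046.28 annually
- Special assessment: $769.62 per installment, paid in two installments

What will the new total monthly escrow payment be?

Homeowner's insurance: $1,273.20 per year
County property tax: $13,046.28 per year
Special assessment: $769.62 × 2 = $1,539.24 per year
Combined annual = $1,273.20 + $13,046.28 + $1,539.24 = $15,858.72
Per month = $15,858.72 / 12 = $1,321.56
Shortage per month = $457.08 / 12 = $38.09
New monthly escrow = $1,321.56 + $38.09 = $1,359.65

$1,359.65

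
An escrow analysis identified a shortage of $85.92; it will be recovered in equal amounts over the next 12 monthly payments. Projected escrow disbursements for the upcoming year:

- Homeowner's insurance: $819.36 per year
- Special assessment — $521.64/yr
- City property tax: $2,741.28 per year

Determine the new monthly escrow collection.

Homeowner's insurance — $819.36/yr
Special assessment — $521.64/yr
City property tax — $2,741.28/yr
Total per year = $4,082.28
Per month = $4,082.28 / 12 = $340.19
Shortage per month = $85.92 ÷ 12 = $7.16
Adjusted monthly = $340.19 + $7.16 = $347.35

$347.35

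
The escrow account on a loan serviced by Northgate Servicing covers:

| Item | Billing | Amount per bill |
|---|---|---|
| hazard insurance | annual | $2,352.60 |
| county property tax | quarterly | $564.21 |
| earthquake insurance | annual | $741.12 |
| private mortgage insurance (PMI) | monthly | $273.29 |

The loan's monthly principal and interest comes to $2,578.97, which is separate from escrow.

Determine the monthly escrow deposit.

$719.17

Hazard insurance — $2,352.60 annually
County property tax — $564.21 × 4 = $2,256.84 annually
Earthquake insurance — $741.12 annually
Private mortgage insurance (PMI) — $273.29 × 12 = $3,279.48 annually
Total per year = $2,352.60 + $2,256.84 + $741.12 + $3,279.48 = $8,630.04
Monthly = $8,630.04 ÷ 12 = $719.17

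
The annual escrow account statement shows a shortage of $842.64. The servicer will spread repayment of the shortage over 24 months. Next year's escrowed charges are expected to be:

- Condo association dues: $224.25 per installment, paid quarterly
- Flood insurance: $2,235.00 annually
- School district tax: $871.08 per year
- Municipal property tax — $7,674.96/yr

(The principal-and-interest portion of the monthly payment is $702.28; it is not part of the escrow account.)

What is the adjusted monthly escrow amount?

Condo association dues: $224.25 × 4 = $897.00
Flood insurance: $2,235.00
School district tax: $871.08
Municipal property tax: $7,674.96
Combined annual = $897.00 + $2,235.00 + $871.08 + $7,674.96 = $11,678.04
Monthly escrow = $11,678.04 ÷ 12 = $973.17
Shortage spread = $842.64 ÷ 24 = $35.11/mo
Adjusted monthly = $973.17 + $35.11 = $1,008.28

$1,008.28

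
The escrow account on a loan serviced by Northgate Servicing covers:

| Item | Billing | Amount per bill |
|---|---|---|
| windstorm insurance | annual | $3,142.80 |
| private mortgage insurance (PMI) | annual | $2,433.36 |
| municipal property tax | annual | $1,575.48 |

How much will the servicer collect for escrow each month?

$595.97

Windstorm insurance = $3,142.80 per year
Private mortgage insurance (PMI) = $2,433.36 per year
Municipal property tax = $1,575.48 per year
Combined annual = $3,142.80 + $2,433.36 + $1,575.48 = $7,151.64
Per month = $7,151.64 / 12 = $595.97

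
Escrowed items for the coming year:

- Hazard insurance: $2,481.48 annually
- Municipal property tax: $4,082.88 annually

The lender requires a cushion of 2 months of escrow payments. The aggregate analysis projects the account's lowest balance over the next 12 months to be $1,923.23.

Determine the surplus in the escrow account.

Hazard insurance: $2,481.48 per year
Municipal property tax: $4,082.88 per year
Total annual escrow = $6,564.36
Monthly escrow = $6,564.36 / 12 = $547.03
Cushion = 2 × $547.03 = $1,094.06
Surplus = $1,923.23 − $1,094.06 = $829.17

$829.17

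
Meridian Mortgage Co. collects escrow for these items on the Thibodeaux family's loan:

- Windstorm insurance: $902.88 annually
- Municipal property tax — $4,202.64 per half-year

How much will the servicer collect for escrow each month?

$775.68

Windstorm insurance: $902.88
Municipal property tax: $4,202.64 × 2 = $8,405.28
Yearly total = $902.88 + $8,405.28 = $9,308.16
Base monthly escrow = $9,308.16 ÷ 12 = $775.68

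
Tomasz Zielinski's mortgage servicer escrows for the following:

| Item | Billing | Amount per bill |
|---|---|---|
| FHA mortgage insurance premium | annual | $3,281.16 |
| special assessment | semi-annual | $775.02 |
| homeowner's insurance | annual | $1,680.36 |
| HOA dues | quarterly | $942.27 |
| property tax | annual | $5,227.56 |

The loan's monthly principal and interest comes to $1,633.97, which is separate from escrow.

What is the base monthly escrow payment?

FHA mortgage insurance premium — $3,281.16 annually
Special assessment — $775.02 × 2 = $1,550.04 annually
Homeowner's insurance — $1,680.36 annually
HOA dues — $942.27 × 4 = $3,769.08 annually
Property tax — $5,227.56 annually
Combined annual = $3,281.16 + $1,550.04 + $1,680.36 + $3,769.08 + $5,227.56 = $15,508.20
Base monthly escrow = $15,508.20 / 12 = $1,292.35

$1,292.35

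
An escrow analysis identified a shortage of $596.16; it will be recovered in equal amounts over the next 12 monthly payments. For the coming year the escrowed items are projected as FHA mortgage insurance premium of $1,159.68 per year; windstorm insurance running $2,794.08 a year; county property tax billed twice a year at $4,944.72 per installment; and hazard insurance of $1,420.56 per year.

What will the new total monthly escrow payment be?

FHA mortgage insurance premium — $1,159.68 annually
Windstorm insurance — $2,794.08 annually
County property tax — $4,944.72 × 2 = $9,889.44 annually
Hazard insurance — $1,420.56 annually
Yearly total = $1,159.68 + $2,794.08 + $9,889.44 + $1,420.56 = $15,263.76
Base monthly escrow = $15,263.76 / 12 = $1,271.98
Shortage spread = $596.16 ÷ 12 = $49.68/mo
Adjusted monthly = $1,271.98 + $49.68 = $1,321.66

$1,321.66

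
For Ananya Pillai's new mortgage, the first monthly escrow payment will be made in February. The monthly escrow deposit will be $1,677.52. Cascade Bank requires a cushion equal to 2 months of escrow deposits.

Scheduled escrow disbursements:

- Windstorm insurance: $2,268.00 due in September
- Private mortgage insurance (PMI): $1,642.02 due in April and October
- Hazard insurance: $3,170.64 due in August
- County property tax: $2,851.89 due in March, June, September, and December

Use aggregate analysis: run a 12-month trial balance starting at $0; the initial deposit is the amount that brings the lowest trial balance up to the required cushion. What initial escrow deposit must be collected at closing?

Cushion = 2 × $1,677.52 = $3,355.04
Trial balance (start $0, +$1,677.52 each month, − disbursements):
  Feb: +$1,677.52 → $1,677.52
  Mar: +$1,677.52 − $2,851.89 → $503.15
  Apr: +$1,677.52 − $1,642.02 → $538.65
  May: +$1,677.52 → $2,216.17
  Jun: +$1,677.52 − $2,851.89 → $1,041.80
  Jul: +$1,677.52 → $2,719.32
  Aug: +$1,677.52 − $3,170.64 → $1,226.20
  Sep: +$1,677.52 − $5,119.89 → -$2,216.17
  Oct: +$1,677.52 − $1,642.02 → -$2,180.67
  Nov: +$1,677.52 → -$503.15
  Dec: +$1,677.52 − $2,851.89 → -$1,677.52
  Jan: +$1,677.52 → $0.00
Lowest trial balance = -$2,216.17 (Sep)
Initial deposit = cushion − low point = $3,355.04 − (-$2,216.17) = $5,571.21

$5,571.21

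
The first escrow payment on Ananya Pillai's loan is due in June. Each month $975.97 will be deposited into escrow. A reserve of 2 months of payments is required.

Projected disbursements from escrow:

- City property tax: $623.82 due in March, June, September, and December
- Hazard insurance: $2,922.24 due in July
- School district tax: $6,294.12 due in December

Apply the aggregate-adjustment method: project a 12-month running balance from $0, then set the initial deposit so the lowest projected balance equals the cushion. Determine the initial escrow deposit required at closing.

Cushion = 2 × $975.97 = $1,951.94
Trial balance (start $0, +$975.97 each month, − disbursements):
  Jun: +$975.97 − $623.82 → $352.15
  Jul: +$975.97 − $2,922.24 → -$1,594.12
  Aug: +$975.97 → -$618.15
  Sep: +$975.97 − $623.82 → -$266.00
  Oct: +$975.97 → $709.97
  Nov: +$975.97 → $1,685.94
  Dec: +$975.97 − $6,917.94 → -$4,256.03
  Jan: +$975.97 → -$3,280.06
  Feb: +$975.97 → -$2,304.09
  Mar: +$975.97 − $623.82 → -$1,951.94
  Apr: +$975.97 → -$975.97
  May: +$975.97 → $0.00
Lowest trial balance = -$4,256.03 (Dec)
Initial deposit = cushion − low point = $1,951.94 − (-$4,256.03) = $6,207.97

$6,207.97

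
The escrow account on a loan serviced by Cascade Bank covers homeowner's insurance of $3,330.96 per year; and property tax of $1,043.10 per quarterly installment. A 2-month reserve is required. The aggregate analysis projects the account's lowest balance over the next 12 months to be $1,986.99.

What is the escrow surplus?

Homeowner's insurance = $3,330.96 per year
Property tax = $1,043.10 × 4 = $4,172.40 per year
Total per year = $3,330.96 + $4,172.40 = $7,503.36
Base monthly escrow = $7,503.36 ÷ 12 = $625.28
Cushion = 2 × $625.28 = $1,250.56
Surplus = $1,986.99 − $1,250.56 = $736.43

$736.43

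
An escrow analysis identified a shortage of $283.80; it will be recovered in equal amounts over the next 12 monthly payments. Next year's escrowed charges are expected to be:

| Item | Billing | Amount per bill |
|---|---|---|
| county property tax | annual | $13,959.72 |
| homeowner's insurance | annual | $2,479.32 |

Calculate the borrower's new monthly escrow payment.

$1,393.57

County property tax = $13,959.72/yr
Homeowner's insurance = $2,479.32/yr
Yearly total = $13,959.72 + $2,479.32 = $16,439.04
Monthly escrow = $16,439.04 ÷ 12 = $1,369.92
Shortage per month = $283.80 ÷ 12 = $23.65
Adjusted monthly = $1,369.92 + $23.65 = $1,393.57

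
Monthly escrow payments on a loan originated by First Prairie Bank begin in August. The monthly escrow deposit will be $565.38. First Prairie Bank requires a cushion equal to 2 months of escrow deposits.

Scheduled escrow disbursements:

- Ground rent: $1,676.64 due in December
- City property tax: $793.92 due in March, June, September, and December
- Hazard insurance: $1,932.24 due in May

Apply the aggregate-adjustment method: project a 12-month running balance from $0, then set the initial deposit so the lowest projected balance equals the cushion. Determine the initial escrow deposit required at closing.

Cushion = 2 × $565.38 = $1,130.76
Trial balance (start $0, +$565.38 each month, − disbursements):
  Aug: +$565.38 → $565.38
  Sep: +$565.38 − $793.92 → $336.84
  Oct: +$565.38 → $902.22
  Nov: +$565.38 → $1,467.60
  Dec: +$565.38 − $2,470.56 → -$437.58
  Jan: +$565.38 → $127.80
  Feb: +$565.38 → $693.18
  Mar: +$565.38 − $793.92 → $464.64
  Apr: +$565.38 → $1,030.02
  May: +$565.38 − $1,932.24 → -$336.84
  Jun: +$565.38 − $793.92 → -$565.38
  Jul: +$565.38 → $0.00
Lowest trial balance = -$565.38 (Jun)
Initial deposit = cushion − low point = $1,130.76 − (-$565.38) = $1,696.14

$1,696.14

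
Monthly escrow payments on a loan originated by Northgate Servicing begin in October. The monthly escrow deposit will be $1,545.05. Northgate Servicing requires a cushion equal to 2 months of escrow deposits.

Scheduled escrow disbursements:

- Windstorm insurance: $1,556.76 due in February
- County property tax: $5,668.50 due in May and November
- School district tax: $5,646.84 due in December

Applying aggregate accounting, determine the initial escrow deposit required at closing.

Cushion = 2 × $1,545.05 = $3,090.10
Trial balance (start $0, +$1,545.05 each month, − disbursements):
  Oct: +$1,545.05 → $1,545.05
  Nov: +$1,545.05 − $5,668.50 → -$2,578.40
  Dec: +$1,545.05 − $5,646.84 → -$6,680.19
  Jan: +$1,545.05 → -$5,135.14
  Feb: +$1,545.05 − $1,556.76 → -$5,146.85
  Mar: +$1,545.05 → -$3,601.80
  Apr: +$1,545.05 → -$2,056.75
  May: +$1,545.05 − $5,668.50 → -$6,180.20
  Jun: +$1,545.05 → -$4,635.15
  Jul: +$1,545.05 → -$3,090.10
  Aug: +$1,545.05 → -$1,545.05
  Sep: +$1,545.05 → $0.00
Lowest trial balance = -$6,680.19 (Dec)
Initial deposit = cushion − low point = $3,090.10 − (-$6,680.19) = $9,770.29

$9,770.29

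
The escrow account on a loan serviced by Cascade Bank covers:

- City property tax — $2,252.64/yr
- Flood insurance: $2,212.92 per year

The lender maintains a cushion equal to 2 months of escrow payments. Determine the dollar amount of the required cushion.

City property tax = $2,252.64
Flood insurance = $2,212.92
Total per year = $2,252.64 + $2,212.92 = $4,465.56
Per month = $4,465.56 ÷ 12 = $372.13
Cushion = 2 × $372.13 = $744.26

$744.26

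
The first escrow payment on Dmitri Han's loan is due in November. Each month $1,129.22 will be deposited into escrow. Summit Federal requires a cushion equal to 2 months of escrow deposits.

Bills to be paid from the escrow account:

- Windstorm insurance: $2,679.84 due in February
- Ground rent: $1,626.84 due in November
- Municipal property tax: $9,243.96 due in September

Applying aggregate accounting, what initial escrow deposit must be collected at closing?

Cushion = 2 × $1,129.22 = $2,258.44
Trial balance (start $0, +$1,129.22 each month, − disbursements):
  Nov: +$1,129.22 − $1,626.84 → -$497.62
  Dec: +$1,129.22 → $631.60
  Jan: +$1,129.22 → $1,760.82
  Feb: +$1,129.22 − $2,679.84 → $210.20
  Mar: +$1,129.22 → $1,339.42
  Apr: +$1,129.22 → $2,468.64
  May: +$1,129.22 → $3,597.86
  Jun: +$1,129.22 → $4,727.08
  Jul: +$1,129.22 → $5,856.30
  Aug: +$1,129.22 → $6,985.52
  Sep: +$1,129.22 − $9,243.96 → -$1,129.22
  Oct: +$1,129.22 → $0.00
Lowest trial balance = -$1,129.22 (Sep)
Initial deposit = cushion − low point = $2,258.44 − (-$1,129.22) = $3,387.66

$3,387.66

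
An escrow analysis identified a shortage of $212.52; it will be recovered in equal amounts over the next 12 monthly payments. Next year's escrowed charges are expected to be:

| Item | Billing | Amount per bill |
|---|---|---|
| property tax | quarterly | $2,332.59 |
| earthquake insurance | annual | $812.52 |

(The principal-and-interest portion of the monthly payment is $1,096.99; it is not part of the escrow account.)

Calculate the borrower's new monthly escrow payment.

$862.95

Property tax: $2,332.59 × 4 = $9,330.36 per year
Earthquake insurance: $812.52 per year
Total per year = $10,142.88
Monthly = $10,142.88 / 12 = $845.24
Shortage spread = $212.52 ÷ 12 = $17.71/mo
Adjusted monthly = $845.24 + $17.71 = $862.95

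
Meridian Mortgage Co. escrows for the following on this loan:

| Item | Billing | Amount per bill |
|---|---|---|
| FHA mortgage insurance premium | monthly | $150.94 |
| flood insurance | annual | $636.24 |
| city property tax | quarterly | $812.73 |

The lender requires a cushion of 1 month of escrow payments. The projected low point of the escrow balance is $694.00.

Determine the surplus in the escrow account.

FHA mortgage insurance premium = $150.94 × 12 = $1,811.28/yr
Flood insurance = $636.24/yr
City property tax = $812.73 × 4 = $3,250.92/yr
Combined annual = $1,811.28 + $636.24 + $3,250.92 = $5,698.44
Per month = $5,698.44 ÷ 12 = $474.87
Required reserve = 1 × $474.87 = $474.87
Surplus = $694.00 − $474.87 = $219.13

$219.13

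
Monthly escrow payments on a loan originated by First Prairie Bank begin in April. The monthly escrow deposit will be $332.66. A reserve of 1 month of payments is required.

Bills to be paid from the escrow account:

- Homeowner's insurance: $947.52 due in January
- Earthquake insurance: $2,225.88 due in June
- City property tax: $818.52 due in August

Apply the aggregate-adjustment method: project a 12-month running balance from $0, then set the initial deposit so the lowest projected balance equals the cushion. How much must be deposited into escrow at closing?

$1,713.76

Cushion = 1 × $332.66 = $332.66
Trial balance (start $0, +$332.66 each month, − disbursements):
  Apr: +$332.66 → $332.66
  May: +$332.66 → $665.32
  Jun: +$332.66 − $2,225.88 → -$1,227.90
  Jul: +$332.66 → -$895.24
  Aug: +$332.66 − $818.52 → -$1,381.10
  Sep: +$332.66 → -$1,048.44
  Oct: +$332.66 → -$715.78
  Nov: +$332.66 → -$383.12
  Dec: +$332.66 → -$50.46
  Jan: +$332.66 − $947.52 → -$665.32
  Feb: +$332.66 → -$332.66
  Mar: +$332.66 → $0.00
Lowest trial balance = -$1,381.10 (Aug)
Initial deposit = cushion − low point = $332.66 − (-$1,381.10) = $1,713.76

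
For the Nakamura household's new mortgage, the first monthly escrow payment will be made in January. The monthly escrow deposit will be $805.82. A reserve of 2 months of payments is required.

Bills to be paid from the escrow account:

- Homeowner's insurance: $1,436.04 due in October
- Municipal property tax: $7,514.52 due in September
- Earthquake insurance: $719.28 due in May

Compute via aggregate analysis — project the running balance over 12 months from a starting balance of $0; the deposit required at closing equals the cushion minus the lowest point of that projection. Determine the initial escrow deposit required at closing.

$3,223.28

Cushion = 2 × $805.82 = $1,611.64
Trial balance (start $0, +$805.82 each month, − disbursements):
  Jan: +$805.82 → $805.82
  Feb: +$805.82 → $1,611.64
  Mar: +$805.82 → $2,417.46
  Apr: +$805.82 → $3,223.28
  May: +$805.82 − $719.28 → $3,309.82
  Jun: +$805.82 → $4,115.64
  Jul: +$805.82 → $4,921.46
  Aug: +$805.82 → $5,727.28
  Sep: +$805.82 − $7,514.52 → -$981.42
  Oct: +$805.82 − $1,436.04 → -$1,611.64
  Nov: +$805.82 → -$805.82
  Dec: +$805.82 → $0.00
Lowest trial balance = -$1,611.64 (Oct)
Initial deposit = cushion − low point = $1,611.64 − (-$1,611.64) = $3,223.28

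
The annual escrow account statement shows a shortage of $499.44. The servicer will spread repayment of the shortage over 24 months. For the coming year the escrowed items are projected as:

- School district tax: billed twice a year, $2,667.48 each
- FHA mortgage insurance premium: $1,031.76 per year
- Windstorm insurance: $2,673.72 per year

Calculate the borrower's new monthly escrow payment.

School district tax — $2,667.48 × 2 = $5,334.96/yr
FHA mortgage insurance premium — $1,031.76/yr
Windstorm insurance — $2,673.72/yr
Annual escrow total = $5,334.96 + $1,031.76 + $2,673.72 = $9,040.44
Monthly escrow = $9,040.44 / 12 = $753.37
Monthly shortage recovery: $499.44 ÷ 24 = $20.81
New monthly escrow = $753.37 + $20.81 = $774.18

$774.18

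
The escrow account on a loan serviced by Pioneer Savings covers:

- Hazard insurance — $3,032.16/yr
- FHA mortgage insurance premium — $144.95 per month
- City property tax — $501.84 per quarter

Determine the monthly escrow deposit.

Hazard insurance = $3,032.16/yr
FHA mortgage insurance premium = $144.95 × 12 = $1,739.40/yr
City property tax = $501.84 × 4 = $2,007.36/yr
Annual escrow total = $3,032.16 + $1,739.40 + $2,007.36 = $6,778.92
Monthly = $6,778.92 ÷ 12 = $564.91

$564.91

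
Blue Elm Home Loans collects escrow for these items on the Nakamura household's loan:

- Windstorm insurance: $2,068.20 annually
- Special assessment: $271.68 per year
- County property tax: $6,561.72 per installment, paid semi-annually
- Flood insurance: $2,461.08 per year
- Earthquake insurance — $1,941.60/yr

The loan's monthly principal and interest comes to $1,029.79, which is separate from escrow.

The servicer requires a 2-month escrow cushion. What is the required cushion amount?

Windstorm insurance = $2,068.20
Special assessment = $271.68
County property tax = $6,561.72 × 2 = $13,123.44
Flood insurance = $2,461.08
Earthquake insurance = $1,941.60
Total annual escrow = $19,866.00
Base monthly escrow = $19,866.00 / 12 = $1,655.50
Cushion = 2 × $1,655.50 = $3,311.00

$3,311.00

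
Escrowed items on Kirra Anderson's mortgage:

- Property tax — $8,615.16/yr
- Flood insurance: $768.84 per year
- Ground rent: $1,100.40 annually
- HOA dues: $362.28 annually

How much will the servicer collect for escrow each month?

$903.89

Property tax = $8,615.16/yr
Flood insurance = $768.84/yr
Ground rent = $1,100.40/yr
HOA dues = $362.28/yr
Combined annual = $8,615.16 + $768.84 + $1,100.40 + $362.28 = $10,846.68
Monthly = $10,846.68 ÷ 12 = $903.89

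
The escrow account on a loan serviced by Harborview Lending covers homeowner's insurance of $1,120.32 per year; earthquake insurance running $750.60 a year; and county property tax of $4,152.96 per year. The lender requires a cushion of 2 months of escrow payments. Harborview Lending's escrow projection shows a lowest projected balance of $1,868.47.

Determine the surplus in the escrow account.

Homeowner's insurance — $1,120.32 per year
Earthquake insurance — $750.60 per year
County property tax — $4,152.96 per year
Yearly total = $1,120.32 + $750.60 + $4,152.96 = $6,023.88
Monthly escrow = $6,023.88 ÷ 12 = $501.99
Required cushion = 2 × $501.99 = $1,003.98
Surplus = $1,868.47 − $1,003.98 = $864.49

$864.49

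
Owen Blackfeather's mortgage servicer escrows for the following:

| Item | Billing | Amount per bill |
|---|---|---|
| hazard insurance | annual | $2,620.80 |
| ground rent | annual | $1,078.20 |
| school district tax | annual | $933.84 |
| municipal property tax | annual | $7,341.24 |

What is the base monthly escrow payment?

Hazard insurance — $2,620.80 annually
Ground rent — $1,078.20 annually
School district tax — $933.84 annually
Municipal property tax — $7,341.24 annually
Combined annual = $2,620.80 + $1,078.20 + $933.84 + $7,341.24 = $11,974.08
Monthly = $11,974.08 ÷ 12 = $997.84

$997.84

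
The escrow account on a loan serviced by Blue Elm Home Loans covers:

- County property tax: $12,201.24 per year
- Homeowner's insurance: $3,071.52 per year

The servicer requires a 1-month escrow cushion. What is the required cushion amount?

County property tax: $12,201.24
Homeowner's insurance: $3,071.52
Total annual escrow = $12,201.24 + $3,071.52 = $15,272.76
Per month = $15,272.76 / 12 = $1,272.73
Reserve = 1 × $1,272.73 = $1,272.73

$1,272.73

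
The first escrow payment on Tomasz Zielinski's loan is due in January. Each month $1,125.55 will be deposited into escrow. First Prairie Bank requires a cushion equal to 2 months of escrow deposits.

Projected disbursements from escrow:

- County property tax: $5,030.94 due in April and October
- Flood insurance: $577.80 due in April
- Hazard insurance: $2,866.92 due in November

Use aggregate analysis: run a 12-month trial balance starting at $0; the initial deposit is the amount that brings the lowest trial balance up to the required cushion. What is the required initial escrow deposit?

Cushion = 2 × $1,125.55 = $2,251.10
Trial balance (start $0, +$1,125.55 each month, − disbursements):
  Jan: +$1,125.55 → $1,125.55
  Feb: +$1,125.55 → $2,251.10
  Mar: +$1,125.55 → $3,376.65
  Apr: +$1,125.55 − $5,608.74 → -$1,106.54
  May: +$1,125.55 → $19.01
  Jun: +$1,125.55 → $1,144.56
  Jul: +$1,125.55 → $2,270.11
  Aug: +$1,125.55 → $3,395.66
  Sep: +$1,125.55 → $4,521.21
  Oct: +$1,125.55 − $5,030.94 → $615.82
  Nov: +$1,125.55 − $2,866.92 → -$1,125.55
  Dec: +$1,125.55 → $0.00
Lowest trial balance = -$1,125.55 (Nov)
Initial deposit = cushion − low point = $2,251.10 − (-$1,125.55) = $3,376.65

$3,376.65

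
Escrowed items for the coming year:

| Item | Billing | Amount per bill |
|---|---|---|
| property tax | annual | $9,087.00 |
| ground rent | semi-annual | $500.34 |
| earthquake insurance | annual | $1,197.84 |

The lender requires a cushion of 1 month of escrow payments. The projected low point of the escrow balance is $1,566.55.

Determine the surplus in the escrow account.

$626.09

Property tax — $9,087.00 per year
Ground rent — $500.34 × 2 = $1,000.68 per year
Earthquake insurance — $1,197.84 per year
Total per year = $11,285.52
Base monthly escrow = $11,285.52 ÷ 12 = $940.46
Required reserve = 1 × $940.46 = $940.46
Excess over cushion: $1,566.55 − $940.46 = $626.09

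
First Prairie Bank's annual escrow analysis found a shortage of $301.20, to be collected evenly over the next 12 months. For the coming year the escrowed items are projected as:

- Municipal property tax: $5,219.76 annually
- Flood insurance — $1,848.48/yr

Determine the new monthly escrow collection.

Municipal property tax — $5,219.76
Flood insurance — $1,848.48
Annual escrow total = $5,219.76 + $1,848.48 = $7,068.24
Base monthly escrow = $7,068.24 ÷ 12 = $589.02
Monthly shortage recovery: $301.20 ÷ 12 = $25.10
Adjusted monthly = $589.02 + $25.10 = $614.12

$614.12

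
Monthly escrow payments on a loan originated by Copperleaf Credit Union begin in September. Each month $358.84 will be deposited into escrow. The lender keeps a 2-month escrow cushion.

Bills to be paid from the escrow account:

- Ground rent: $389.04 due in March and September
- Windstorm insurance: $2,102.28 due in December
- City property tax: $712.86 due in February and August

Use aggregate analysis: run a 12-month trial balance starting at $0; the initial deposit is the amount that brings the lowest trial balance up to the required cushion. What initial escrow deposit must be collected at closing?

$1,799.02

Cushion = 2 × $358.84 = $717.68
Trial balance (start $0, +$358.84 each month, − disbursements):
  Sep: +$358.84 − $389.04 → -$30.20
  Oct: +$358.84 → $328.64
  Nov: +$358.84 → $687.48
  Dec: +$358.84 − $2,102.28 → -$1,055.96
  Jan: +$358.84 → -$697.12
  Feb: +$358.84 − $712.86 → -$1,051.14
  Mar: +$358.84 − $389.04 → -$1,081.34
  Apr: +$358.84 → -$722.50
  May: +$358.84 → -$363.66
  Jun: +$358.84 → -$4.82
  Jul: +$358.84 → $354.02
  Aug: +$358.84 − $712.86 → $0.00
Lowest trial balance = -$1,081.34 (Mar)
Initial deposit = cushion − low point = $717.68 − (-$1,081.34) = $1,799.02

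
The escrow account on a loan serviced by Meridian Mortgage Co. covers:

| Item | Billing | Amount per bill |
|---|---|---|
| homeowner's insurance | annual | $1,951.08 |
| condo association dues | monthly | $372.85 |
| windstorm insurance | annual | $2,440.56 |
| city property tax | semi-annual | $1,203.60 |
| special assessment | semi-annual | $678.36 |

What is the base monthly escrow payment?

$1,052.48

Homeowner's insurance: $1,951.08
Condo association dues: $372.85 × 12 = $4,474.20
Windstorm insurance: $2,440.56
City property tax: $1,203.60 × 2 = $2,407.20
Special assessment: $678.36 × 2 = $1,356.72
Combined annual = $1,951.08 + $4,474.20 + $2,440.56 + $2,407.20 + $1,356.72 = $12,629.76
Per month = $12,629.76 ÷ 12 = $1,052.48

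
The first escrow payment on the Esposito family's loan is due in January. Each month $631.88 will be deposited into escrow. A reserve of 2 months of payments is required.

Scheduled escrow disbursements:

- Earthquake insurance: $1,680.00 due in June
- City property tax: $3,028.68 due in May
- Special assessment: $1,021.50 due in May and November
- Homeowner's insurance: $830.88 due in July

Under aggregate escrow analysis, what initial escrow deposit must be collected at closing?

$3,401.66

Cushion = 2 × $631.88 = $1,263.76
Trial balance (start $0, +$631.88 each month, − disbursements):
  Jan: +$631.88 → $631.88
  Feb: +$631.88 → $1,263.76
  Mar: +$631.88 → $1,895.64
  Apr: +$631.88 → $2,527.52
  May: +$631.88 − $4,050.18 → -$890.78
  Jun: +$631.88 − $1,680.00 → -$1,938.90
  Jul: +$631.88 − $830.88 → -$2,137.90
  Aug: +$631.88 → -$1,506.02
  Sep: +$631.88 → -$874.14
  Oct: +$631.88 → -$242.26
  Nov: +$631.88 − $1,021.50 → -$631.88
  Dec: +$631.88 → $0.00
Lowest trial balance = -$2,137.90 (Jul)
Initial deposit = cushion − low point = $1,263.76 − (-$2,137.90) = $3,401.66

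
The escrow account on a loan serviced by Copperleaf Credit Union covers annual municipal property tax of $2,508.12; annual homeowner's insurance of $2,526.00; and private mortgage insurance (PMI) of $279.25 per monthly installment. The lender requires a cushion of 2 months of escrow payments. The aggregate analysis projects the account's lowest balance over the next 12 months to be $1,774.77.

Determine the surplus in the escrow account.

$377.25

Municipal property tax: $2,508.12/yr
Homeowner's insurance: $2,526.00/yr
Private mortgage insurance (PMI): $279.25 × 12 = $3,351.00/yr
Yearly total = $2,508.12 + $2,526.00 + $3,351.00 = $8,385.12
Monthly = $8,385.12 / 12 = $698.76
Required reserve = 2 × $698.76 = $1,397.52
Excess over cushion: $1,774.77 − $1,397.52 = $377.25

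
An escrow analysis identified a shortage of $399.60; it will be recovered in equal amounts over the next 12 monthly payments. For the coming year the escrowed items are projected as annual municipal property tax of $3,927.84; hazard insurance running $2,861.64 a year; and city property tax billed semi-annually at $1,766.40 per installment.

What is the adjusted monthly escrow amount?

Municipal property tax: $3,927.84
Hazard insurance: $2,861.64
City property tax: $1,766.40 × 2 = $3,532.80
Combined annual = $3,927.84 + $2,861.64 + $3,532.80 = $10,322.28
Per month = $10,322.28 ÷ 12 = $860.19
Shortage per month = $399.60 / 12 = $33.30
New monthly escrow = $860.19 + $33.30 = $893.49

$893.49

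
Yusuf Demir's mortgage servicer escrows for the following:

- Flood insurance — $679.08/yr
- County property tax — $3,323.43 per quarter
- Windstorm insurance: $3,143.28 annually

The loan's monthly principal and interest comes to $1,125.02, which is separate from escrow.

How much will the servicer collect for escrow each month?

Flood insurance — $679.08 annually
County property tax — $3,323.43 × 4 = $13,293.72 annually
Windstorm insurance — $3,143.28 annually
Total annual escrow = $679.08 + $13,293.72 + $3,143.28 = $17,116.08
Per month = $17,116.08 ÷ 12 = $1,426.34

$1,426.34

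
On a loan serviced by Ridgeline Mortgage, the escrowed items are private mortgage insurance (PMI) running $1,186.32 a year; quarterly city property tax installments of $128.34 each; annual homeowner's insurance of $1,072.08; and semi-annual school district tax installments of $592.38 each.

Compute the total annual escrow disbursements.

$3,956.52

Private mortgage insurance (PMI) — $1,186.32 annually
City property tax — $128.34 × 4 = $513.36 annually
Homeowner's insurance — $1,072.08 annually
School district tax — $592.38 × 2 = $1,184.76 annually
Yearly total = $1,186.32 + $513.36 + $1,072.08 + $1,184.76 = $3,956.52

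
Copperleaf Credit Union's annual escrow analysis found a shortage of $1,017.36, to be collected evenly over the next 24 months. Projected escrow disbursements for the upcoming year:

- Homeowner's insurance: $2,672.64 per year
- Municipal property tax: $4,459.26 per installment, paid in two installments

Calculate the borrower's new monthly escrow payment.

$1,008.32

Homeowner's insurance: $2,672.64 annually
Municipal property tax: $4,459.26 × 2 = $8,918.52 annually
Combined annual = $2,672.64 + $8,918.52 = $11,591.16
Monthly escrow = $11,591.16 / 12 = $965.93
Shortage per month = $1,017.36 / 24 = $42.39
New monthly escrow = $965.93 + $42.39 = $1,008.32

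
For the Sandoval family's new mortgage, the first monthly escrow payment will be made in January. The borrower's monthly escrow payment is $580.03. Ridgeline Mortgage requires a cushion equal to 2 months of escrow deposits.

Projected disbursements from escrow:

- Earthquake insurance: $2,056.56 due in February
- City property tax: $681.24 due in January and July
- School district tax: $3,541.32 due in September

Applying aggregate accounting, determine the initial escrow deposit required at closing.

$2,900.15

Cushion = 2 × $580.03 = $1,160.06
Trial balance (start $0, +$580.03 each month, − disbursements):
  Jan: +$580.03 − $681.24 → -$101.21
  Feb: +$580.03 − $2,056.56 → -$1,577.74
  Mar: +$580.03 → -$997.71
  Apr: +$580.03 → -$417.68
  May: +$580.03 → $162.35
  Jun: +$580.03 → $742.38
  Jul: +$580.03 − $681.24 → $641.17
  Aug: +$580.03 → $1,221.20
  Sep: +$580.03 − $3,541.32 → -$1,740.09
  Oct: +$580.03 → -$1,160.06
  Nov: +$580.03 → -$580.03
  Dec: +$580.03 → $0.00
Lowest trial balance = -$1,740.09 (Sep)
Initial deposit = cushion − low point = $1,160.06 − (-$1,740.09) = $2,900.15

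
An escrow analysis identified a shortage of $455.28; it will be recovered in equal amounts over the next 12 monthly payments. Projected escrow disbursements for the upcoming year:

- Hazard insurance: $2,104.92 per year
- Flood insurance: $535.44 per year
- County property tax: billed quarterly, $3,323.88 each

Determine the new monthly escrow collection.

Hazard insurance = $2,104.92 per year
Flood insurance = $535.44 per year
County property tax = $3,323.88 × 4 = $13,295.52 per year
Annual escrow total = $15,935.88
Monthly = $15,935.88 / 12 = $1,327.99
Shortage per month = $455.28 / 12 = $37.94
Adjusted monthly = $1,327.99 + $37.94 = $1,365.93

$1,365.93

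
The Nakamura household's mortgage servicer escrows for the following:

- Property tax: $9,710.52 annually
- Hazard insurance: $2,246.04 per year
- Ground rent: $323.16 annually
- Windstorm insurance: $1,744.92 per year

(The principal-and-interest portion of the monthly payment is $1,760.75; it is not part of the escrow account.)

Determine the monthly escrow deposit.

Property tax — $9,710.52 annually
Hazard insurance — $2,246.04 annually
Ground rent — $323.16 annually
Windstorm insurance — $1,744.92 annually
Total annual escrow = $9,710.52 + $2,246.04 + $323.16 + $1,744.92 = $14,024.64
Monthly = $14,024.64 ÷ 12 = $1,168.72

$1,168.72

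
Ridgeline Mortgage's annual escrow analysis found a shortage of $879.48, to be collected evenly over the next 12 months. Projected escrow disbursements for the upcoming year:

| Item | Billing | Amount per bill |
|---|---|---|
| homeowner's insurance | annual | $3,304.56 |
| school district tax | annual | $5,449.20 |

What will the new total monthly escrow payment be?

Homeowner's insurance = $3,304.56 annually
School district tax = $5,449.20 annually
Total annual escrow = $3,304.56 + $5,449.20 = $8,753.76
Per month = $8,753.76 / 12 = $729.48
Shortage per month = $879.48 / 12 = $73.29
Adjusted monthly = $729.48 + $73.29 = $802.77

$802.77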